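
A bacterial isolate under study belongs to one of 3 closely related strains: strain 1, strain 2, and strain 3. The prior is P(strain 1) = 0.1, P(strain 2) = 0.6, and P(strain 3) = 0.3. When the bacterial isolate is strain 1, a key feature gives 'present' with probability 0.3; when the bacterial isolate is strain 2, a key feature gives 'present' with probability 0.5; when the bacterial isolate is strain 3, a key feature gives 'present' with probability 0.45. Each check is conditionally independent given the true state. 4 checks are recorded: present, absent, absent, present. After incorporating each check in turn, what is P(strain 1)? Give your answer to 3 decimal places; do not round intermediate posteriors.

0.073

Each posterior becomes the prior for the next update.
After 'present': normaliser = 0.3·0.1000 + 0.5·0.6000 + 0.45·0.3000; P(strain 1) ≈ 0.0645, P(strain 2) ≈ 0.6452, P(strain 3) ≈ 0.2903
After 'absent': normaliser = 0.7·0.0645 + 0.5·0.6452 + 0.55·0.2903; P(strain 1) ≈ 0.0856, P(strain 2) ≈ 0.6116, P(strain 3) ≈ 0.3028
After 'absent': normaliser = 0.7·0.0856 + 0.5·0.6116 + 0.55·0.3028; P(strain 1) ≈ 0.1126, P(strain 2) ≈ 0.5745, P(strain 3) ≈ 0.3128
After 'present': normaliser = 0.3·0.1126 + 0.5·0.5745 + 0.45·0.3128; P(strain 1) ≈ 0.0732, P(strain 2) ≈ 0.6220, P(strain 3) ≈ 0.3048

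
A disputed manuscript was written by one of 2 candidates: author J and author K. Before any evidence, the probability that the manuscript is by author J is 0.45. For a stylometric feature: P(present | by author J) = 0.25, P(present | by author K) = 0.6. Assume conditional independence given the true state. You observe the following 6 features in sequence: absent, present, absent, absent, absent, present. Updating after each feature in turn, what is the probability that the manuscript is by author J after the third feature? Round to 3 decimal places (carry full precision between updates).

0.545

After 'absent': P(author J) = 0.75·0.4500 / (0.75·0.4500 + 0.4·0.5500) ≈ 0.6054
After 'present': P(author J) = 0.25·0.6054 / (0.25·0.6054 + 0.6·0.3946) ≈ 0.3899
After 'absent': P(author J) = 0.75·0.3899 / (0.75·0.3899 + 0.4·0.6101) ≈ 0.5451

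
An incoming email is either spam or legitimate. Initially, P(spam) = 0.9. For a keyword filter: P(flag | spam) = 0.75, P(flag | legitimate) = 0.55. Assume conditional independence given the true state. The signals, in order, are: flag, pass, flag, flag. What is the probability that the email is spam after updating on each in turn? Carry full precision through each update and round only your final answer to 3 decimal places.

0.927

After 'flag': P(spam) = 0.75·0.9000 / (0.75·0.9000 + 0.55·0.1000) ≈ 0.9247
After 'pass': P(spam) = 0.25·0.9247 / (0.25·0.9247 + 0.45·0.0753) ≈ 0.8721
After 'flag': P(spam) = 0.75·0.8721 / (0.75·0.8721 + 0.55·0.1279) ≈ 0.9029
After 'flag': P(spam) = 0.75·0.9029 / (0.75·0.9029 + 0.55·0.0971) ≈ 0.9269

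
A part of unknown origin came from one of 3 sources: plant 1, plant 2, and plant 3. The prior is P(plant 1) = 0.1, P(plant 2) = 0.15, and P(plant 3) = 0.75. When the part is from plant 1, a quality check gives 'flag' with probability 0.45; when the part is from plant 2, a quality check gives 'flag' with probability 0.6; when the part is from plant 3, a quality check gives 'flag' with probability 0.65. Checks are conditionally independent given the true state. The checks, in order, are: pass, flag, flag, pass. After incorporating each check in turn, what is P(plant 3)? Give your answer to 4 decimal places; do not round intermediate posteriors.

0.7244

After 'pass': normaliser = 0.55·0.1000 + 0.4·0.1500 + 0.35·0.7500; P(plant 1) ≈ 0.1457, P(plant 2) ≈ 0.1589, P(plant 3) ≈ 0.6954
After 'flag': normaliser = 0.45·0.1457 + 0.6·0.1589 + 0.65·0.6954; P(plant 1) ≈ 0.1070, P(plant 2) ≈ 0.1556, P(plant 3) ≈ 0.7374
After 'flag': normaliser = 0.45·0.1070 + 0.6·0.1556 + 0.65·0.7374; P(plant 1) ≈ 0.0775, P(plant 2) ≈ 0.1504, P(plant 3) ≈ 0.7721
After 'pass': normaliser = 0.55·0.0775 + 0.4·0.1504 + 0.35·0.7721; P(plant 1) ≈ 0.1143, P(plant 2) ≈ 0.1612, P(plant 3) ≈ 0.7244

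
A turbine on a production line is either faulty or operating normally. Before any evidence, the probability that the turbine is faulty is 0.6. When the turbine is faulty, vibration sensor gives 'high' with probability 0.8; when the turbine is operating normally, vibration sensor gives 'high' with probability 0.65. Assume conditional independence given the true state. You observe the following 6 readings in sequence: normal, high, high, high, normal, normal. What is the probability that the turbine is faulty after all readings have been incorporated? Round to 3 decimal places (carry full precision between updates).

0.343

Apply Bayes' rule sequentially, carrying P(faulty) forward.
After 'normal': P(faulty) = 0.2·0.6000 / (0.2·0.6000 + 0.35·0.4000) ≈ 0.4615
After 'high': P(faulty) = 0.8·0.4615 / (0.8·0.4615 + 0.65·0.5385) ≈ 0.5134
After 'high': P(faulty) = 0.8·0.5134 / (0.8·0.5134 + 0.65·0.4866) ≈ 0.5649
After 'high': P(faulty) = 0.8·0.5649 / (0.8·0.5649 + 0.65·0.4351) ≈ 0.6151
After 'normal': P(faulty) = 0.2·0.6151 / (0.2·0.6151 + 0.35·0.3849) ≈ 0.4773
After 'normal': P(faulty) = 0.2·0.4773 / (0.2·0.4773 + 0.35·0.5227) ≈ 0.3429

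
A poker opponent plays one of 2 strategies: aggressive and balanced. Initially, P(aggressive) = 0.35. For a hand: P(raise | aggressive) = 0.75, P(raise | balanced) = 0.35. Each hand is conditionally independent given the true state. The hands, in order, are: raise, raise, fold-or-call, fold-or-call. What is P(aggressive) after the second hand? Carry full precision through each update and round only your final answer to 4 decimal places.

0.7120

Apply Bayes' rule sequentially, carrying P(aggressive) forward.
After 'raise': P(aggressive) = 0.75·0.3500 / (0.75·0.3500 + 0.35·0.6500) ≈ 0.5357
After 'raise': P(aggressive) = 0.75·0.5357 / (0.75·0.5357 + 0.35·0.4643) ≈ 0.7120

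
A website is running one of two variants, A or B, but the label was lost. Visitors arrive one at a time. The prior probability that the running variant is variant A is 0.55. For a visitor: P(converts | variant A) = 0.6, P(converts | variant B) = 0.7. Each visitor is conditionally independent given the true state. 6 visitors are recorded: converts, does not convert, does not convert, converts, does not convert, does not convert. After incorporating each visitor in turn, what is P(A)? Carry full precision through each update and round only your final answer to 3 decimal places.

After 'converts': P(A) = 0.6·0.5500 / (0.6·0.5500 + 0.7·0.4500) ≈ 0.5116
After 'does not convert': P(A) = 0.4·0.5116 / (0.4·0.5116 + 0.3·0.4884) ≈ 0.5828
After 'does not convert': P(A) = 0.4·0.5828 / (0.4·0.5828 + 0.3·0.4172) ≈ 0.6506
After 'converts': P(A) = 0.6·0.6506 / (0.6·0.6506 + 0.7·0.3494) ≈ 0.6148
After 'does not convert': P(A) = 0.4·0.6148 / (0.4·0.6148 + 0.3·0.3852) ≈ 0.6804
After 'does not convert': P(A) = 0.4·0.6804 / (0.4·0.6804 + 0.3·0.3196) ≈ 0.7394

0.739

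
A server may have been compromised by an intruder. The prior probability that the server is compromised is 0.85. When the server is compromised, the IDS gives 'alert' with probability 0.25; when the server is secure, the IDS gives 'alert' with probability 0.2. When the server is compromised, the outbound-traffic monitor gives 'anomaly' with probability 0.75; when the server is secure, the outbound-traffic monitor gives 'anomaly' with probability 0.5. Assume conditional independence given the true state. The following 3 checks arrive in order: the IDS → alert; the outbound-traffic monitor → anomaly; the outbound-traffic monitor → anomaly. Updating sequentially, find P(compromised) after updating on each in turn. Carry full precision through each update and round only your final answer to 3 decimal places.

Each posterior becomes the prior for the next update.
After the IDS='alert': P(compromised) = 0.25·0.8500 / (0.25·0.8500 + 0.2·0.1500) ≈ 0.8763
After the outbound-traffic monitor='anomaly': P(compromised) = 0.75·0.8763 / (0.75·0.8763 + 0.5·0.1237) ≈ 0.9140
After the outbound-traffic monitor='anomaly': P(compromised) = 0.75·0.9140 / (0.75·0.9140 + 0.5·0.0860) ≈ 0.9410

0.941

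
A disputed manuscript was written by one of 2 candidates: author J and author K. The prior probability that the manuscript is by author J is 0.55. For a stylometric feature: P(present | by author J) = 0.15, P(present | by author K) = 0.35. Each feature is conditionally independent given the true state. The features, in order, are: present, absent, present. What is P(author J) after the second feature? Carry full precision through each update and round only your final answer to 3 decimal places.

After 'present': P(author J) = 0.15·0.5500 / (0.15·0.5500 + 0.35·0.4500) ≈ 0.3438
After 'absent': P(author J) = 0.85·0.3438 / (0.85·0.3438 + 0.65·0.6562) ≈ 0.4065

0.407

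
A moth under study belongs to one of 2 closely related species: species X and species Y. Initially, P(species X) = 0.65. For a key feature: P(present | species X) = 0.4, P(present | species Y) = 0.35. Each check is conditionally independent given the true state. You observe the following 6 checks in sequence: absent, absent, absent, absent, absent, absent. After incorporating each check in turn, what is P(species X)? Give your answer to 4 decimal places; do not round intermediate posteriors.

0.5346

Each posterior becomes the prior for the next update.
After 'absent': P(species X) = 0.6·0.6500 / (0.6·0.6500 + 0.65·0.3500) ≈ 0.6316
After 'absent': P(species X) = 0.6·0.6316 / (0.6·0.6316 + 0.65·0.3684) ≈ 0.6128
After 'absent': P(species X) = 0.6·0.6128 / (0.6·0.6128 + 0.65·0.3872) ≈ 0.5936
After 'absent': P(species X) = 0.6·0.5936 / (0.6·0.5936 + 0.65·0.4064) ≈ 0.5742
After 'absent': P(species X) = 0.6·0.5742 / (0.6·0.5742 + 0.65·0.4258) ≈ 0.5545
After 'absent': P(species X) = 0.6·0.5545 / (0.6·0.5545 + 0.65·0.4455) ≈ 0.5346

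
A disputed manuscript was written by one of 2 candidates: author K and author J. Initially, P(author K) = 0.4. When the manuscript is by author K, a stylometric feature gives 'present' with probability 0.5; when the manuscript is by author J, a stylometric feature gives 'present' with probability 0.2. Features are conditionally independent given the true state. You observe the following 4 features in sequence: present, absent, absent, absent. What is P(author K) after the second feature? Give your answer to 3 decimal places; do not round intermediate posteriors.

0.510

Apply Bayes' rule sequentially, carrying P(author K) forward.
After 'present': P(author K) = 0.5·0.4000 / (0.5·0.4000 + 0.2·0.6000) ≈ 0.6250
After 'absent': P(author K) = 0.5·0.6250 / (0.5·0.6250 + 0.8·0.3750) ≈ 0.5102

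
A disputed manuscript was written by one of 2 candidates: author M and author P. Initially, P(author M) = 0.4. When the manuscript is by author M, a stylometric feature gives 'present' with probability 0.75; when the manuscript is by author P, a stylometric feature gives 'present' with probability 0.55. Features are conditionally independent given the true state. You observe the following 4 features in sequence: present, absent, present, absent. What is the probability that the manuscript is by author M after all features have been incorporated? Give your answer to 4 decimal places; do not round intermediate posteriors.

After 'present': P(author M) = 0.75·0.4000 / (0.75·0.4000 + 0.55·0.6000) ≈ 0.4762
After 'absent': P(author M) = 0.25·0.4762 / (0.25·0.4762 + 0.45·0.5238) ≈ 0.3356
After 'present': P(author M) = 0.75·0.3356 / (0.75·0.3356 + 0.55·0.6644) ≈ 0.4078
After 'absent': P(author M) = 0.25·0.4078 / (0.25·0.4078 + 0.45·0.5922) ≈ 0.2767

0.2767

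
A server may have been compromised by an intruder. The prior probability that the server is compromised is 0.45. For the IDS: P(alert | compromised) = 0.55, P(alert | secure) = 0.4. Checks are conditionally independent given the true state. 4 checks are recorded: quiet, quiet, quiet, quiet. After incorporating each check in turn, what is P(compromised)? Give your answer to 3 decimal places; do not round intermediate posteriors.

After 'quiet': P(compromised) = 0.45·0.4500 / (0.45·0.4500 + 0.6·0.5500) ≈ 0.3803
After 'quiet': P(compromised) = 0.45·0.3803 / (0.45·0.3803 + 0.6·0.6197) ≈ 0.3152
After 'quiet': P(compromised) = 0.45·0.3152 / (0.45·0.3152 + 0.6·0.6848) ≈ 0.2566
After 'quiet': P(compromised) = 0.45·0.2566 / (0.45·0.2566 + 0.6·0.7434) ≈ 0.2056

0.206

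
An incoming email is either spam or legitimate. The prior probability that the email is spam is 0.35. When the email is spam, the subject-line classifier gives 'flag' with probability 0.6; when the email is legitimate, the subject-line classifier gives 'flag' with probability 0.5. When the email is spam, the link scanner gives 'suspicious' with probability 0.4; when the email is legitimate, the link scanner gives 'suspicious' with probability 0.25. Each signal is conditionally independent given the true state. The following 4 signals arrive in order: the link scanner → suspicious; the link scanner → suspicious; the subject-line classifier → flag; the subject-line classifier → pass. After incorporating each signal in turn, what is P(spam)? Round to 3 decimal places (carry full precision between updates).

0.570

After the link scanner='suspicious': P(spam) = 0.4·0.3500 / (0.4·0.3500 + 0.25·0.6500) ≈ 0.4628
After the link scanner='suspicious': P(spam) = 0.4·0.4628 / (0.4·0.4628 + 0.25·0.5372) ≈ 0.5796
After the subject-line classifier='flag': P(spam) = 0.6·0.5796 / (0.6·0.5796 + 0.5·0.4204) ≈ 0.6232
After the subject-line classifier='pass': P(spam) = 0.4·0.6232 / (0.4·0.6232 + 0.5·0.3768) ≈ 0.5696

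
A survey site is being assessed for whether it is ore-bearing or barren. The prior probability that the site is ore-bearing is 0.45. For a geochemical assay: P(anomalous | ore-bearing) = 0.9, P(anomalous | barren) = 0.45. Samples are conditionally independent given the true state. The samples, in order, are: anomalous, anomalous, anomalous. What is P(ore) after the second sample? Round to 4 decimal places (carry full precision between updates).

After 'anomalous': P(ore) = 0.9·0.4500 / (0.9·0.4500 + 0.45·0.5500) ≈ 0.6207
After 'anomalous': P(ore) = 0.9·0.6207 / (0.9·0.6207 + 0.45·0.3793) ≈ 0.7660

0.7660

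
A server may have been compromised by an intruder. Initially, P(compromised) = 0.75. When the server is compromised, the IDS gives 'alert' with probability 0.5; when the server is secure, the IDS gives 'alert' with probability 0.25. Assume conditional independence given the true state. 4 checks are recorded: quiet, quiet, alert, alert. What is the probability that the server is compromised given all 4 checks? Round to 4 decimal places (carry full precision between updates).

After 'quiet': P(compromised) = 0.5·0.7500 / (0.5·0.7500 + 0.75·0.2500) ≈ 0.6667
After 'quiet': P(compromised) = 0.5·0.6667 / (0.5·0.6667 + 0.75·0.3333) ≈ 0.5714
After 'alert': P(compromised) = 0.5·0.5714 / (0.5·0.5714 + 0.25·0.4286) ≈ 0.7273
After 'alert': P(compromised) = 0.5·0.7273 / (0.5·0.7273 + 0.25·0.2727) ≈ 0.8421

0.8421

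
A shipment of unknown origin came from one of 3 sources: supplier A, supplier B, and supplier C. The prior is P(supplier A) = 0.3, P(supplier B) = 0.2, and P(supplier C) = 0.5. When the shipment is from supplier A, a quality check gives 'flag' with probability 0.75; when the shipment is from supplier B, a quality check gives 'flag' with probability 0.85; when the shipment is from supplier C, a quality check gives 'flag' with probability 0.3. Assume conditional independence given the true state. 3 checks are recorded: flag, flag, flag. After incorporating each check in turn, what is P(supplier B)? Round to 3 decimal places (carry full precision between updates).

0.467

After 'flag': normaliser = 0.75·0.3000 + 0.85·0.2000 + 0.3·0.5000; P(supplier A) ≈ 0.4128, P(supplier B) ≈ 0.3119, P(supplier C) ≈ 0.2752
After 'flag': normaliser = 0.75·0.4128 + 0.85·0.3119 + 0.3·0.2752; P(supplier A) ≈ 0.4710, P(supplier B) ≈ 0.4033, P(supplier C) ≈ 0.1256
After 'flag': normaliser = 0.75·0.4710 + 0.85·0.4033 + 0.3·0.1256; P(supplier A) ≈ 0.4814, P(supplier B) ≈ 0.4672, P(supplier C) ≈ 0.0514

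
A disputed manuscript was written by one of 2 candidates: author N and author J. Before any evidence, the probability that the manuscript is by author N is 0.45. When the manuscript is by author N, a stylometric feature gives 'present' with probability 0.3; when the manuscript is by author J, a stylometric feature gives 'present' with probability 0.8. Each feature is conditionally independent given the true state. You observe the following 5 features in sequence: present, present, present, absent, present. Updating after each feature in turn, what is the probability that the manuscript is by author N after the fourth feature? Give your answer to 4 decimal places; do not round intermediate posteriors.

0.1312

After 'present': P(author N) = 0.3·0.4500 / (0.3·0.4500 + 0.8·0.5500) ≈ 0.2348
After 'present': P(author N) = 0.3·0.2348 / (0.3·0.2348 + 0.8·0.7652) ≈ 0.1032
After 'present': P(author N) = 0.3·0.1032 / (0.3·0.1032 + 0.8·0.8968) ≈ 0.0414
After 'absent': P(author N) = 0.7·0.0414 / (0.7·0.0414 + 0.2·0.9586) ≈ 0.1312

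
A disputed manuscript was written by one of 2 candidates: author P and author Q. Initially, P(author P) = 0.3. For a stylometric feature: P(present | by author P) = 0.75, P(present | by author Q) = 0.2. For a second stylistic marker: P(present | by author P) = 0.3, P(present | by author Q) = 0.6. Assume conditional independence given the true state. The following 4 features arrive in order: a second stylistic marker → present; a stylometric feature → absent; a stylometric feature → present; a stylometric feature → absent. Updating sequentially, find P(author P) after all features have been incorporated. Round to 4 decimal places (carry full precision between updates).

0.0728

After a second stylistic marker='present': P(author P) = 0.3·0.3000 / (0.3·0.3000 + 0.6·0.7000) ≈ 0.1765
After a stylometric feature='absent': P(author P) = 0.25·0.1765 / (0.25·0.1765 + 0.8·0.8235) ≈ 0.0628
After a stylometric feature='present': P(author P) = 0.75·0.0628 / (0.75·0.0628 + 0.2·0.9372) ≈ 0.2007
After a stylometric feature='absent': P(author P) = 0.25·0.2007 / (0.25·0.2007 + 0.8·0.7993) ≈ 0.0728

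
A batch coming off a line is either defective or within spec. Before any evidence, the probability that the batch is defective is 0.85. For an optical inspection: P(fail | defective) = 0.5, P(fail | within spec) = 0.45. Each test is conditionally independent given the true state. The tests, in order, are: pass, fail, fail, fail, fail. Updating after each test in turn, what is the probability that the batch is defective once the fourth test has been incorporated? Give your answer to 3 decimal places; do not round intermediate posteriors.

0.876

After 'pass': P(defective) = 0.5·0.8500 / (0.5·0.8500 + 0.55·0.1500) ≈ 0.8374
After 'fail': P(defective) = 0.5·0.8374 / (0.5·0.8374 + 0.45·0.1626) ≈ 0.8513
After 'fail': P(defective) = 0.5·0.8513 / (0.5·0.8513 + 0.45·0.1487) ≈ 0.8641
After 'fail': P(defective) = 0.5·0.8641 / (0.5·0.8641 + 0.45·0.1359) ≈ 0.8760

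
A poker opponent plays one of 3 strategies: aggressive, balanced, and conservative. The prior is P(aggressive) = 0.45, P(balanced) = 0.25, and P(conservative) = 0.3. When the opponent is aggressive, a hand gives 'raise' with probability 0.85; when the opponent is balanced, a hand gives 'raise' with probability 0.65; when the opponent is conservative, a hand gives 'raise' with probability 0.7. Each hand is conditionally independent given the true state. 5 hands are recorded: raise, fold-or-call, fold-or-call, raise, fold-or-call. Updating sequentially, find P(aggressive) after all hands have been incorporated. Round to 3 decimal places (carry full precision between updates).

0.114

After 'raise': normaliser = 0.85·0.4500 + 0.65·0.2500 + 0.7·0.3000; P(aggressive) ≈ 0.5066, P(balanced) ≈ 0.2152, P(conservative) ≈ 0.2781
After 'fold-or-call': normaliser = 0.15·0.5066 + 0.35·0.2152 + 0.3·0.2781; P(aggressive) ≈ 0.3237, P(balanced) ≈ 0.3209, P(conservative) ≈ 0.3554
After 'fold-or-call': normaliser = 0.15·0.3237 + 0.35·0.3209 + 0.3·0.3554; P(aggressive) ≈ 0.1815, P(balanced) ≈ 0.4199, P(conservative) ≈ 0.3986
After 'raise': normaliser = 0.85·0.1815 + 0.65·0.4199 + 0.7·0.3986; P(aggressive) ≈ 0.2185, P(balanced) ≈ 0.3864, P(conservative) ≈ 0.3951
After 'fold-or-call': normaliser = 0.15·0.2185 + 0.35·0.3864 + 0.3·0.3951; P(aggressive) ≈ 0.1144, P(balanced) ≈ 0.4720, P(conservative) ≈ 0.4137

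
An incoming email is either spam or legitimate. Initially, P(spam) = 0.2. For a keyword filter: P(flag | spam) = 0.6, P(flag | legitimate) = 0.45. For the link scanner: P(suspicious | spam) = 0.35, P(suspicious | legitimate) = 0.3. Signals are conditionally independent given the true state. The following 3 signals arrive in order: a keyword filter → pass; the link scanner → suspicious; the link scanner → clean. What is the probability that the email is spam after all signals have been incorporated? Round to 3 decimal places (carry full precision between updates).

0.165

After a keyword filter='pass': P(spam) = 0.4·0.2000 / (0.4·0.2000 + 0.55·0.8000) ≈ 0.1538
After the link scanner='suspicious': P(spam) = 0.35·0.1538 / (0.35·0.1538 + 0.3·0.8462) ≈ 0.1750
After the link scanner='clean': P(spam) = 0.65·0.1750 / (0.65·0.1750 + 0.7·0.8250) ≈ 0.1646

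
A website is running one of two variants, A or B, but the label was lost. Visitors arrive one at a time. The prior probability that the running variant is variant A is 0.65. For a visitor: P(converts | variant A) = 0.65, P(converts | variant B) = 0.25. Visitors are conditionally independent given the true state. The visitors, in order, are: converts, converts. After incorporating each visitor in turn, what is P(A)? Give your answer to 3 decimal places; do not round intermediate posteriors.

After 'converts': P(A) = 0.65·0.6500 / (0.65·0.6500 + 0.25·0.3500) ≈ 0.8284
After 'converts': P(A) = 0.65·0.8284 / (0.65·0.8284 + 0.25·0.1716) ≈ 0.9262

0.926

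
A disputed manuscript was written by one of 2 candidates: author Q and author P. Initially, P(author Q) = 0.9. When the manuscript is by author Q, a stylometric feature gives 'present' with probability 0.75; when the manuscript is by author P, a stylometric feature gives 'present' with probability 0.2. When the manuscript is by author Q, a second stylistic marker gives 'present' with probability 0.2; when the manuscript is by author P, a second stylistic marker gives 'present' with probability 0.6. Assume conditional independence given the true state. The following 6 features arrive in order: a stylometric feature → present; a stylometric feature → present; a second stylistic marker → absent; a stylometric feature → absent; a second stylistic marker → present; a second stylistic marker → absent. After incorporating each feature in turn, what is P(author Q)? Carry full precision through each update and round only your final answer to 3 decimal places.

0.981

After a stylometric feature='present': P(author Q) = 0.75·0.9000 / (0.75·0.9000 + 0.2·0.1000) ≈ 0.9712
After a stylometric feature='present': P(author Q) = 0.75·0.9712 / (0.75·0.9712 + 0.2·0.0288) ≈ 0.9922
After a second stylistic marker='absent': P(author Q) = 0.8·0.9922 / (0.8·0.9922 + 0.4·0.0078) ≈ 0.9961
After a stylometric feature='absent': P(author Q) = 0.25·0.9961 / (0.25·0.9961 + 0.8·0.0039) ≈ 0.9875
After a second stylistic marker='present': P(author Q) = 0.2·0.9875 / (0.2·0.9875 + 0.6·0.0125) ≈ 0.9635
After a second stylistic marker='absent': P(author Q) = 0.8·0.9635 / (0.8·0.9635 + 0.4·0.0365) ≈ 0.9814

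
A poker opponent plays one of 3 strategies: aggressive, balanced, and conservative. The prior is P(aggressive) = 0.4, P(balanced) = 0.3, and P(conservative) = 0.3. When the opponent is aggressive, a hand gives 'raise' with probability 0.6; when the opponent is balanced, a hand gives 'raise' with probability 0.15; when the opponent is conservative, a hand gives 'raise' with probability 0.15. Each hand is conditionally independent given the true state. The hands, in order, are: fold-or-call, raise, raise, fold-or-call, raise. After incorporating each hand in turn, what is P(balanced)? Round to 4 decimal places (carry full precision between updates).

0.0479

After 'fold-or-call': normaliser = 0.4·0.4000 + 0.85·0.3000 + 0.85·0.3000; P(aggressive) ≈ 0.2388, P(balanced) ≈ 0.3806, P(conservative) ≈ 0.3806
After 'raise': normaliser = 0.6·0.2388 + 0.15·0.3806 + 0.15·0.3806; P(aggressive) ≈ 0.5565, P(balanced) ≈ 0.2217, P(conservative) ≈ 0.2217
After 'raise': normaliser = 0.6·0.5565 + 0.15·0.2217 + 0.15·0.2217; P(aggressive) ≈ 0.8339, P(balanced) ≈ 0.0831, P(conservative) ≈ 0.0831
After 'fold-or-call': normaliser = 0.4·0.8339 + 0.85·0.0831 + 0.85·0.0831; P(aggressive) ≈ 0.7026, P(balanced) ≈ 0.1487, P(conservative) ≈ 0.1487
After 'raise': normaliser = 0.6·0.7026 + 0.15·0.1487 + 0.15·0.1487; P(aggressive) ≈ 0.9043, P(balanced) ≈ 0.0479, P(conservative) ≈ 0.0479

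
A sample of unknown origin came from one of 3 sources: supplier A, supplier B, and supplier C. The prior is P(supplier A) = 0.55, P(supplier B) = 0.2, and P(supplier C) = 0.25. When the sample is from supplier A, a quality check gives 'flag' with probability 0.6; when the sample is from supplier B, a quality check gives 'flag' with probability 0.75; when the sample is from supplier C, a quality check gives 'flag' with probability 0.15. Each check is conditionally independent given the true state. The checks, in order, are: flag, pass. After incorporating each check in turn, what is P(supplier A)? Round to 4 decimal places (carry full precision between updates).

0.6555

After 'flag': normaliser = 0.6·0.5500 + 0.75·0.2000 + 0.15·0.2500; P(supplier A) ≈ 0.6377, P(supplier B) ≈ 0.2899, P(supplier C) ≈ 0.0725
After 'pass': normaliser = 0.4·0.6377 + 0.25·0.2899 + 0.85·0.0725; P(supplier A) ≈ 0.6555, P(supplier B) ≈ 0.1862, P(supplier C) ≈ 0.1583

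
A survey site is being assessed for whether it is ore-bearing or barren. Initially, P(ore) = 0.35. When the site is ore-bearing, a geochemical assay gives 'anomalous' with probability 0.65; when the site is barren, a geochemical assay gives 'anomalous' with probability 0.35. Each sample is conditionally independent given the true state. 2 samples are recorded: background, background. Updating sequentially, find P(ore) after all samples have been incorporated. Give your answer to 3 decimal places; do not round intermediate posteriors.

0.135

Each posterior becomes the prior for the next update.
After 'background': P(ore) = 0.35·0.3500 / (0.35·0.3500 + 0.65·0.6500) ≈ 0.2248
After 'background': P(ore) = 0.35·0.2248 / (0.35·0.2248 + 0.65·0.7752) ≈ 0.1350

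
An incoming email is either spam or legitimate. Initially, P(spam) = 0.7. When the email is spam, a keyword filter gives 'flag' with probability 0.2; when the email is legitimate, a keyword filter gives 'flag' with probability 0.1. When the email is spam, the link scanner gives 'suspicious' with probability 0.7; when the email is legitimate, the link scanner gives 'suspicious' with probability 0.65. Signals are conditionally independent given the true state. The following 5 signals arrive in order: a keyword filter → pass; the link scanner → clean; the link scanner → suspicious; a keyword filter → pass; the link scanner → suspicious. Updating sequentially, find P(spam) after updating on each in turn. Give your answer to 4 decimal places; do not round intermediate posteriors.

After a keyword filter='pass': P(spam) = 0.8·0.7000 / (0.8·0.7000 + 0.9·0.3000) ≈ 0.6747
After the link scanner='clean': P(spam) = 0.3·0.6747 / (0.3·0.6747 + 0.35·0.3253) ≈ 0.6400
After the link scanner='suspicious': P(spam) = 0.7·0.6400 / (0.7·0.6400 + 0.65·0.3600) ≈ 0.6569
After a keyword filter='pass': P(spam) = 0.8·0.6569 / (0.8·0.6569 + 0.9·0.3431) ≈ 0.6299
After the link scanner='suspicious': P(spam) = 0.7·0.6299 / (0.7·0.6299 + 0.65·0.3701) ≈ 0.6470

0.6470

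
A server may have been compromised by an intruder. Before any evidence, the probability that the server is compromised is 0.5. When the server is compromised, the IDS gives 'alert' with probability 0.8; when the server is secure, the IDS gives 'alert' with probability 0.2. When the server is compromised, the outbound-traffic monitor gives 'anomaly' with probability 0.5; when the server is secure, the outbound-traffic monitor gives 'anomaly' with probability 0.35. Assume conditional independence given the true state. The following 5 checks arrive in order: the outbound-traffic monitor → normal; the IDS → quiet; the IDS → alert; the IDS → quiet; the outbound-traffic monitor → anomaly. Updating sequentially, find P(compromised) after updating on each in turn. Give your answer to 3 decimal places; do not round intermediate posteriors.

After the outbound-traffic monitor='normal': P(compromised) = 0.5·0.5000 / (0.5·0.5000 + 0.65·0.5000) ≈ 0.4348
After the IDS='quiet': P(compromised) = 0.2·0.4348 / (0.2·0.4348 + 0.8·0.5652) ≈ 0.1613
After the IDS='alert': P(compromised) = 0.8·0.1613 / (0.8·0.1613 + 0.2·0.8387) ≈ 0.4348
After the IDS='quiet': P(compromised) = 0.2·0.4348 / (0.2·0.4348 + 0.8·0.5652) ≈ 0.1613
After the outbound-traffic monitor='anomaly': P(compromised) = 0.5·0.1613 / (0.5·0.1613 + 0.35·0.8387) ≈ 0.2155

0.216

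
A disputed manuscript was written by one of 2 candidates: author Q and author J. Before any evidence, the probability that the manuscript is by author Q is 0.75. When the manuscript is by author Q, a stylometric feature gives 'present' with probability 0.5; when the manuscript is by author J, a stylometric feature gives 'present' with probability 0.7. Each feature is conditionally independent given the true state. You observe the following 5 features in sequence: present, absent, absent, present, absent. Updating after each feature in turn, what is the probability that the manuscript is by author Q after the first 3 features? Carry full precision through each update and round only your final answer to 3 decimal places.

After 'present': P(author Q) = 0.5·0.7500 / (0.5·0.7500 + 0.7·0.2500) ≈ 0.6818
After 'absent': P(author Q) = 0.5·0.6818 / (0.5·0.6818 + 0.3·0.3182) ≈ 0.7812
After 'absent': P(author Q) = 0.5·0.7812 / (0.5·0.7812 + 0.3·0.2188) ≈ 0.8562

0.856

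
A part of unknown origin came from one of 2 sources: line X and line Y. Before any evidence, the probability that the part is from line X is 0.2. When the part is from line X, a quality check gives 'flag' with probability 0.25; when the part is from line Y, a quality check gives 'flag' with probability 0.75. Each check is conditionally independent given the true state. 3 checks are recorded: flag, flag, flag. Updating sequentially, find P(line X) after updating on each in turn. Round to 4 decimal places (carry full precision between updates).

After 'flag': P(line X) = 0.25·0.2000 / (0.25·0.2000 + 0.75·0.8000) ≈ 0.0769
After 'flag': P(line X) = 0.25·0.0769 / (0.25·0.0769 + 0.75·0.9231) ≈ 0.0270
After 'flag': P(line X) = 0.25·0.0270 / (0.25·0.0270 + 0.75·0.9730) ≈ 0.0092

0.0092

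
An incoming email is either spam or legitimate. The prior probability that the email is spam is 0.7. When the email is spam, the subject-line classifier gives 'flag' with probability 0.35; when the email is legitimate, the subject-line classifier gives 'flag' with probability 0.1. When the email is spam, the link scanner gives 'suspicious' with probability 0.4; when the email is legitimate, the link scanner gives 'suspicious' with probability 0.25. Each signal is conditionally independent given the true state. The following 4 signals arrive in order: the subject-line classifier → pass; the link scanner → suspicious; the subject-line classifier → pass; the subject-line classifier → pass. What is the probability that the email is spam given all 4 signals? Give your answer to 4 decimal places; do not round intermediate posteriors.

After the subject-line classifier='pass': P(spam) = 0.65·0.7000 / (0.65·0.7000 + 0.9·0.3000) ≈ 0.6276
After the link scanner='suspicious': P(spam) = 0.4·0.6276 / (0.4·0.6276 + 0.25·0.3724) ≈ 0.7295
After the subject-line classifier='pass': P(spam) = 0.65·0.7295 / (0.65·0.7295 + 0.9·0.2705) ≈ 0.6607
After the subject-line classifier='pass': P(spam) = 0.65·0.6607 / (0.65·0.6607 + 0.9·0.3393) ≈ 0.5844

0.5844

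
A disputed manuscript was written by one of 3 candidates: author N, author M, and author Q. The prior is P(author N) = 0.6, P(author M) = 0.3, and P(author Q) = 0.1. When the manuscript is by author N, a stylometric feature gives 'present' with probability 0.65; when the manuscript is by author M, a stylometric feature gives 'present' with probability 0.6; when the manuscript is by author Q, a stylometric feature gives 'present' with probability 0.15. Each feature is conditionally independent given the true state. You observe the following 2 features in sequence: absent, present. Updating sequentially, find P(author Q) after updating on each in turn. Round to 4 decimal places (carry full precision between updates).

0.0576

After 'absent': normaliser = 0.35·0.6000 + 0.4·0.3000 + 0.85·0.1000; P(author N) ≈ 0.5060, P(author M) ≈ 0.2892, P(author Q) ≈ 0.2048
After 'present': normaliser = 0.65·0.5060 + 0.6·0.2892 + 0.15·0.2048; P(author N) ≈ 0.6169, P(author M) ≈ 0.3254, P(author Q) ≈ 0.0576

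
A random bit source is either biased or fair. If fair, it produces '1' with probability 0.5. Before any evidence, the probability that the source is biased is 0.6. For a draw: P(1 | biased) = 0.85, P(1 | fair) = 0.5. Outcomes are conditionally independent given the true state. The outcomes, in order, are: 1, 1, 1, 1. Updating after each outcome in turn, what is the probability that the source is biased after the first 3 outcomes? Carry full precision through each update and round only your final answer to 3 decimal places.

After '1': P(biased) = 0.85·0.6000 / (0.85·0.6000 + 0.5·0.4000) ≈ 0.7183
After '1': P(biased) = 0.85·0.7183 / (0.85·0.7183 + 0.5·0.2817) ≈ 0.8126
After '1': P(biased) = 0.85·0.8126 / (0.85·0.8126 + 0.5·0.1874) ≈ 0.8805

0.881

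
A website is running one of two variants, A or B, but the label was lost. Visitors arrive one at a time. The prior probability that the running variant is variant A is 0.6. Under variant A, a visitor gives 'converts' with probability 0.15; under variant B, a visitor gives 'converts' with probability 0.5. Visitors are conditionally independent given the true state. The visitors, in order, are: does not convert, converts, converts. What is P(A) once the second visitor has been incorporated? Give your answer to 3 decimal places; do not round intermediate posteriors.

After 'does not convert': P(A) = 0.85·0.6000 / (0.85·0.6000 + 0.5·0.4000) ≈ 0.7183
After 'converts': P(A) = 0.15·0.7183 / (0.15·0.7183 + 0.5·0.2817) ≈ 0.4334

0.433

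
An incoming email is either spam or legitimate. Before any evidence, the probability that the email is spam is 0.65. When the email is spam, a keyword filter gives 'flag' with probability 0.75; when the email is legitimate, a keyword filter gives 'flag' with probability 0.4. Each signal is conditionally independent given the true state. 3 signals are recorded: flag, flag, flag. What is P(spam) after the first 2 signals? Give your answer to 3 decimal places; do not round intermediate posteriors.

0.867

After 'flag': P(spam) = 0.75·0.6500 / (0.75·0.6500 + 0.4·0.3500) ≈ 0.7769
After 'flag': P(spam) = 0.75·0.7769 / (0.75·0.7769 + 0.4·0.2231) ≈ 0.8672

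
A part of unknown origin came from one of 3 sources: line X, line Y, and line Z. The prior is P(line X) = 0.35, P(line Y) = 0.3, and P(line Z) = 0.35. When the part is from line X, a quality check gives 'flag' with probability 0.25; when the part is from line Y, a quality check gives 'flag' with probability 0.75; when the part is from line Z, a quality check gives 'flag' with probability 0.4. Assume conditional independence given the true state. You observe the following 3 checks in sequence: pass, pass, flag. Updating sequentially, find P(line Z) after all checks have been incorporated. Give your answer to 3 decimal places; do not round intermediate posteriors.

After 'pass': normaliser = 0.75·0.3500 + 0.25·0.3000 + 0.6·0.3500; P(line X) ≈ 0.4795, P(line Y) ≈ 0.1370, P(line Z) ≈ 0.3836
After 'pass': normaliser = 0.75·0.4795 + 0.25·0.1370 + 0.6·0.3836; P(line X) ≈ 0.5763, P(line Y) ≈ 0.0549, P(line Z) ≈ 0.3688
After 'flag': normaliser = 0.25·0.5763 + 0.75·0.0549 + 0.4·0.3688; P(line X) ≈ 0.4330, P(line Y) ≈ 0.1237, P(line Z) ≈ 0.4433

0.443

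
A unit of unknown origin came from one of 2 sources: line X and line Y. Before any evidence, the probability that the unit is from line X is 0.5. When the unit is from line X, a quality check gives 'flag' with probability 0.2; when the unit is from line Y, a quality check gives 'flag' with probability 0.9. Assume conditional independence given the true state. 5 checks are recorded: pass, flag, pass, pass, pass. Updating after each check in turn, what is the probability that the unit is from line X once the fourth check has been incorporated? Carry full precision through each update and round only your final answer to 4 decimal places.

Each posterior becomes the prior for the next update.
After 'pass': P(line X) = 0.8·0.5000 / (0.8·0.5000 + 0.1·0.5000) ≈ 0.8889
After 'flag': P(line X) = 0.2·0.8889 / (0.2·0.8889 + 0.9·0.1111) ≈ 0.6400
After 'pass': P(line X) = 0.8·0.6400 / (0.8·0.6400 + 0.1·0.3600) ≈ 0.9343
After 'pass': P(line X) = 0.8·0.9343 / (0.8·0.9343 + 0.1·0.0657) ≈ 0.9913

0.9913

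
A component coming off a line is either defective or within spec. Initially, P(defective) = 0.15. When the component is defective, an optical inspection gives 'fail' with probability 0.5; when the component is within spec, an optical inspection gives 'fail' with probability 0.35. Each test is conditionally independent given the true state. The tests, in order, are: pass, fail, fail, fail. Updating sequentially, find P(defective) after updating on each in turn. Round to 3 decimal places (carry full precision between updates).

After 'pass': P(defective) = 0.5·0.1500 / (0.5·0.1500 + 0.65·0.8500) ≈ 0.1195
After 'fail': P(defective) = 0.5·0.1195 / (0.5·0.1195 + 0.35·0.8805) ≈ 0.1624
After 'fail': P(defective) = 0.5·0.1624 / (0.5·0.1624 + 0.35·0.8376) ≈ 0.2169
After 'fail': P(defective) = 0.5·0.2169 / (0.5·0.2169 + 0.35·0.7831) ≈ 0.2835

0.284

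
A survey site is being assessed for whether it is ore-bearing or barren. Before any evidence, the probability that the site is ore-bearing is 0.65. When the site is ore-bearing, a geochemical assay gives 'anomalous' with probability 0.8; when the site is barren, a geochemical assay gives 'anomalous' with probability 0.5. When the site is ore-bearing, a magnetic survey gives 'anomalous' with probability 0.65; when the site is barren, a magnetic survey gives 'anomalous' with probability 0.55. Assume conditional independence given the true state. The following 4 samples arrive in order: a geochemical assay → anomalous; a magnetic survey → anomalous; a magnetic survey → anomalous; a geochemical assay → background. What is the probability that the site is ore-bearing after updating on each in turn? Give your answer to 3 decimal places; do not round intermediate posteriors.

Apply Bayes' rule sequentially, carrying P(ore) forward.
After a geochemical assay='anomalous': P(ore) = 0.8·0.6500 / (0.8·0.6500 + 0.5·0.3500) ≈ 0.7482
After a magnetic survey='anomalous': P(ore) = 0.65·0.7482 / (0.65·0.7482 + 0.55·0.2518) ≈ 0.7784
After a magnetic survey='anomalous': P(ore) = 0.65·0.7784 / (0.65·0.7784 + 0.55·0.2216) ≈ 0.8058
After a geochemical assay='background': P(ore) = 0.2·0.8058 / (0.2·0.8058 + 0.5·0.1942) ≈ 0.6241

0.624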